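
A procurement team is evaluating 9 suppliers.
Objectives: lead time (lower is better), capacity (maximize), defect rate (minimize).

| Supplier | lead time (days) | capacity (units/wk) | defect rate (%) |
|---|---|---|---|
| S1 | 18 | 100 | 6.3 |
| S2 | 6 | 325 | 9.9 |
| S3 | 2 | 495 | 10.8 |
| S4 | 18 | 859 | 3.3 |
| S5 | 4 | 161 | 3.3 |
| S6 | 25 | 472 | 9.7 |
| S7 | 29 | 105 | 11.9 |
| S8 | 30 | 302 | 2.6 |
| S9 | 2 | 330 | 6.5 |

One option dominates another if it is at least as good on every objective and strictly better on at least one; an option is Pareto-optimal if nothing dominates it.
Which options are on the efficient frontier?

S3, S4, S5, S8, S9

S1: dominated by S4 (lead time 18≤18, capacity 859≥100, defect rate 3.3≤6.3).
S2: dominated by S9 (lead time 2≤6, capacity 330≥325, defect rate 6.5≤9.9).
S3: not dominated.
S4: not dominated (best capacity).
S5: not dominated.
S6: dominated by S4 (lead time 18≤25, capacity 859≥472, defect rate 3.3≤9.7).
S7: dominated by S2 (lead time 6≤29, capacity 325≥105, defect rate 9.9≤11.9).
S8: not dominated (best defect rate).
S9: not dominated.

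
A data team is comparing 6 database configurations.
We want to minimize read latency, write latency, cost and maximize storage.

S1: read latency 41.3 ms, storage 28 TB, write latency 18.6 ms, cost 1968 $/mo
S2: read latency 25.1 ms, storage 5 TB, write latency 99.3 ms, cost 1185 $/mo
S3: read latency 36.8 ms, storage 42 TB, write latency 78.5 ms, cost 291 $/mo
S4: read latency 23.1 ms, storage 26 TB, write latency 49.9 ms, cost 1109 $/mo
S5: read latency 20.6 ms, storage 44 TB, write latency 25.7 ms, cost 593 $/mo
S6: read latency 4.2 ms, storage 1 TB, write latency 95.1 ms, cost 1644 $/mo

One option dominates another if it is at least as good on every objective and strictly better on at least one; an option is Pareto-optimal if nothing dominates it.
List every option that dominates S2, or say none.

S4, S5

S4: read latency 23.1≤25.1, storage 26≥5, write latency 49.9≤99.3, cost 1109≤1185 — dominates S2.
S5: read latency 20.6≤25.1, storage 44≥5, write latency 25.7≤99.3, cost 593≤1185 — dominates S2.
Others (S1, S3, S6) are each worse than S2 on at least one objective.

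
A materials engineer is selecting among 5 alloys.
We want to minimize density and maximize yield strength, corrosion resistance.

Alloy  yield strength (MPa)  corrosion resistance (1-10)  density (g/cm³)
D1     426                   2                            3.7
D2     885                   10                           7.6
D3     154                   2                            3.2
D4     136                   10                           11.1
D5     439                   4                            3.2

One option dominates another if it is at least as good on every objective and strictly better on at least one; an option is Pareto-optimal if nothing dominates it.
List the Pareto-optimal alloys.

D1: dominated by D5 (yield strength 439≥426, corrosion resistance 4≥2, density 3.2≤3.7).
D2: not dominated (best yield strength).
D3: dominated by D5 (yield strength 439≥154, corrosion resistance 4≥2, density 3.2≤3.2).
D4: dominated by D2 (yield strength 885≥136, corrosion resistance 10≥10, density 7.6≤11.1).
D5: not dominated.

D2, D5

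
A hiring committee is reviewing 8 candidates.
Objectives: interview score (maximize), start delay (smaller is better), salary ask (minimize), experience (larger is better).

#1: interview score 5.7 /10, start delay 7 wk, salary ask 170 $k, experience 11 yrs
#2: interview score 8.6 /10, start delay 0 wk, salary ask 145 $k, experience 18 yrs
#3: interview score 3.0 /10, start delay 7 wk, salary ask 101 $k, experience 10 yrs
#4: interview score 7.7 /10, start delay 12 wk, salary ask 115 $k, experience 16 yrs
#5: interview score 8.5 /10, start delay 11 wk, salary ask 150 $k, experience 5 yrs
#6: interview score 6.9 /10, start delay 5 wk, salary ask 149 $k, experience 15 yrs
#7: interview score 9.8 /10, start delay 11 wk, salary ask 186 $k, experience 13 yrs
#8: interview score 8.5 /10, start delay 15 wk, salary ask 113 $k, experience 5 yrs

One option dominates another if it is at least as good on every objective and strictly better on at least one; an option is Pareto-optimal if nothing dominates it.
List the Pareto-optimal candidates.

#1: dominated by #2 (interview score 8.6≥5.7, start delay 0≤7, salary ask 145≤170, experience 18≥11).
#2: not dominated (best start delay).
#3: not dominated (best salary ask).
#4: not dominated.
#5: dominated by #2 (interview score 8.6≥8.5, start delay 0≤11, salary ask 145≤150, experience 18≥5).
#6: dominated by #2 (interview score 8.6≥6.9, start delay 0≤5, salary ask 145≤149, experience 18≥15).
#7: not dominated (best interview score).
#8: not dominated.

#2, #3, #4, #7, #8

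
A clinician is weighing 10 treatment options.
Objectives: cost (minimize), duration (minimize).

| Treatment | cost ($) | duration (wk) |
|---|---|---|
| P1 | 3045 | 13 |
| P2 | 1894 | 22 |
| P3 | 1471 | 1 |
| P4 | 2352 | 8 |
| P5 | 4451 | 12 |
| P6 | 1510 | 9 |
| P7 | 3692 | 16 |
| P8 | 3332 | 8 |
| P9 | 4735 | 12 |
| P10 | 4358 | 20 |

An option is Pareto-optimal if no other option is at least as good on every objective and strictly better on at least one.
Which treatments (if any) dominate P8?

P3: cost 1471≤3332, duration 1≤8 — dominates P8.
P4: cost 2352≤3332, duration 8≤8 — dominates P8.
Others (P1, P2, P5, P6, P7, P9, P10) are each worse than P8 on at least one objective.

P3, P4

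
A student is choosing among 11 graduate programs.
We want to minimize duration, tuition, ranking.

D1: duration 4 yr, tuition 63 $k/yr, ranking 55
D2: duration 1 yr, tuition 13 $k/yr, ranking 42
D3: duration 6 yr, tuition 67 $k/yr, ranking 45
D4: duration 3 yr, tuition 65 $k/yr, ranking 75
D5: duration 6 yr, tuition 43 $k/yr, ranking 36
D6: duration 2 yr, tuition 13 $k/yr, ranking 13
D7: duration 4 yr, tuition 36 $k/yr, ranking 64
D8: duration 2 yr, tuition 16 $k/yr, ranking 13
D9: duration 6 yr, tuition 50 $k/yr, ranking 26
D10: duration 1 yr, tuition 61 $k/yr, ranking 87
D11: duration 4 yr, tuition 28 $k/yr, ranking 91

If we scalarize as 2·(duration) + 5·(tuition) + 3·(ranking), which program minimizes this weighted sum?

D6

D1: 2·4 + 5·63 + 3·55 = 488
D2: 2·1 + 5·13 + 3·42 = 193
D3: 2·6 + 5·67 + 3·45 = 482
D4: 2·3 + 5·65 + 3·75 = 556
D5: 2·6 + 5·43 + 3·36 = 335
D6: 2·2 + 5·13 + 3·13 = 108
D7: 2·4 + 5·36 + 3·64 = 380
D8: 2·2 + 5·16 + 3·13 = 123
D9: 2·6 + 5·50 + 3·26 = 340
D10: 2·1 + 5·61 + 3·87 = 568
D11: 2·4 + 5·28 + 3·91 = 421
Lowest: D6 at 108.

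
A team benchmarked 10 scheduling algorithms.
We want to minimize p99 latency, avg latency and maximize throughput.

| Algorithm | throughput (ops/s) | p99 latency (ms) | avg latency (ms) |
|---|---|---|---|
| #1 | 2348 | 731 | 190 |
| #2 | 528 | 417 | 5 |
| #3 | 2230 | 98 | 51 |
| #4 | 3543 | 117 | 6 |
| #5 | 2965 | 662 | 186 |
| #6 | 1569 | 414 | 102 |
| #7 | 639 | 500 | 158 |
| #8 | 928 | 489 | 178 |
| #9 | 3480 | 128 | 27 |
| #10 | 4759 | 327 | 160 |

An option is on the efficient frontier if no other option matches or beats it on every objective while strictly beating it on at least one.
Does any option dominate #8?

Yes

#3 vs #8: throughput 2230≥928, p99 latency 98≤489, avg latency 51≤178 — #3 is at least as good on every objective and strictly better on at least one, so #3 dominates #8.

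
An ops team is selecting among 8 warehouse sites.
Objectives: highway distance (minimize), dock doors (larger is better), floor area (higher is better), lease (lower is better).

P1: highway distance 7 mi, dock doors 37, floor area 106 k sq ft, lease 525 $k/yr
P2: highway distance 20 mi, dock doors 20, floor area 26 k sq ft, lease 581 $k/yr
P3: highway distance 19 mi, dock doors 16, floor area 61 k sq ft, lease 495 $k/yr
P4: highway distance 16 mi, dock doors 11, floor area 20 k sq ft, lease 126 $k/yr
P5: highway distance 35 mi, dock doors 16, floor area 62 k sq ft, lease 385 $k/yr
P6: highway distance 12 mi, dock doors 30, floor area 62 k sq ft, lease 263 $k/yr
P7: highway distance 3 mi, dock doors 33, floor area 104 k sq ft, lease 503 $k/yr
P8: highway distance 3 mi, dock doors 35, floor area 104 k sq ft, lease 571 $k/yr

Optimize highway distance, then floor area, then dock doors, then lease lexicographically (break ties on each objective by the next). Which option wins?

First minimize highway distance: best is 3, kept {P7, P8}.
Then maximize floor area: best is 104, kept {P7, P8}.
Then maximize dock doors: best is 35, kept {P8}.

P8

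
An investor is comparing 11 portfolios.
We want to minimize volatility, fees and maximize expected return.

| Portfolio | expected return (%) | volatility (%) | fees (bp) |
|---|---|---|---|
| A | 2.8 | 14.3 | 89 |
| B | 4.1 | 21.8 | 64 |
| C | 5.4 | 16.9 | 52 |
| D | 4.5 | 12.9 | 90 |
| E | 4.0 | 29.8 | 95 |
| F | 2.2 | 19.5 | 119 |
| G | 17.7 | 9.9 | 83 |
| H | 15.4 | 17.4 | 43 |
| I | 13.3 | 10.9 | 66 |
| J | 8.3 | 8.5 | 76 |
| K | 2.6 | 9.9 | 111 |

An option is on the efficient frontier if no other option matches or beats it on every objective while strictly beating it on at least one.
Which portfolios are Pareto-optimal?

A: dominated by G (expected return 17.7≥2.8, volatility 9.9≤14.3, fees 83≤89).
B: dominated by C (expected return 5.4≥4.1, volatility 16.9≤21.8, fees 52≤64).
C: not dominated.
D: dominated by G (expected return 17.7≥4.5, volatility 9.9≤12.9, fees 83≤90).
E: dominated by B (expected return 4.1≥4.0, volatility 21.8≤29.8, fees 64≤95).
F: dominated by A (expected return 2.8≥2.2, volatility 14.3≤19.5, fees 89≤119).
G: not dominated (best expected return).
H: not dominated (best fees).
I: not dominated.
J: not dominated (best volatility).
K: dominated by G (expected return 17.7≥2.6, volatility 9.9≤9.9, fees 83≤111).

C, G, H, I, J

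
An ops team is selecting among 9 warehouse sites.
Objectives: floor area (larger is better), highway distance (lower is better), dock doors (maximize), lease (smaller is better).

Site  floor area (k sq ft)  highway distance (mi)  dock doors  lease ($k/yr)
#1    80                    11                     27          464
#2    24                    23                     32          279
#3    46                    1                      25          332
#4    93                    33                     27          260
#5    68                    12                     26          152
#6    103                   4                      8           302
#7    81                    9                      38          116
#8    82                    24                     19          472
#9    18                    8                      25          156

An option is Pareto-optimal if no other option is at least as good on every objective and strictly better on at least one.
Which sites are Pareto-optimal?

#3, #4, #6, #7, #8, #9

#1: dominated by #7 (floor area 81≥80, highway distance 9≤11, dock doors 38≥27, lease 116≤464).
#2: dominated by #7 (floor area 81≥24, highway distance 9≤23, dock doors 38≥32, lease 116≤279).
#3: not dominated (best highway distance).
#4: not dominated.
#5: dominated by #7 (floor area 81≥68, highway distance 9≤12, dock doors 38≥26, lease 116≤152).
#6: not dominated (best floor area).
#7: not dominated (best dock doors).
#8: not dominated.
#9: not dominated.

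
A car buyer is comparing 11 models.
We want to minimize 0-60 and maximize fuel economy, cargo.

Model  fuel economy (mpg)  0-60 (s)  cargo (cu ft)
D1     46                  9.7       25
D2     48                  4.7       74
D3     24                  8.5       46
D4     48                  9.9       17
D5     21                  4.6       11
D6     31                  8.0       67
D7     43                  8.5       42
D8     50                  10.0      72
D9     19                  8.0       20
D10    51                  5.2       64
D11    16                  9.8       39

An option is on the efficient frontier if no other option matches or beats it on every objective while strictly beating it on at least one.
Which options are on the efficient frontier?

D2, D5, D8, D10

D1: dominated by D2 (fuel economy 48≥46, 0-60 4.7≤9.7, cargo 74≥25).
D2: not dominated (best cargo).
D3: dominated by D2 (fuel economy 48≥24, 0-60 4.7≤8.5, cargo 74≥46).
D4: dominated by D2 (fuel economy 48≥48, 0-60 4.7≤9.9, cargo 74≥17).
D5: not dominated (best 0-60).
D6: dominated by D2 (fuel economy 48≥31, 0-60 4.7≤8.0, cargo 74≥67).
D7: dominated by D2 (fuel economy 48≥43, 0-60 4.7≤8.5, cargo 74≥42).
D8: not dominated.
D9: dominated by D2 (fuel economy 48≥19, 0-60 4.7≤8.0, cargo 74≥20).
D10: not dominated (best fuel economy).
D11: dominated by D2 (fuel economy 48≥16, 0-60 4.7≤9.8, cargo 74≥39).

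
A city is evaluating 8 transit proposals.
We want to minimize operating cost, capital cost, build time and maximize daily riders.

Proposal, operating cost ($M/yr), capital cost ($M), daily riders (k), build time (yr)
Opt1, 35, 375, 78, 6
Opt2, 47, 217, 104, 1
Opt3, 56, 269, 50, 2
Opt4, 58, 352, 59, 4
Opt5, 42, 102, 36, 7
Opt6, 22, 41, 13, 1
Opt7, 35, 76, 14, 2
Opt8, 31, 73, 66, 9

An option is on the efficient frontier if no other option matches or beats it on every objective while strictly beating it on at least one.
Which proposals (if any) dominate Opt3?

Opt2: operating cost 47≤56, capital cost 217≤269, daily riders 104≥50, build time 1≤2 — dominates Opt3.
Others (Opt1, Opt4, Opt5, Opt6, Opt7, Opt8) are each worse than Opt3 on at least one objective.

Opt2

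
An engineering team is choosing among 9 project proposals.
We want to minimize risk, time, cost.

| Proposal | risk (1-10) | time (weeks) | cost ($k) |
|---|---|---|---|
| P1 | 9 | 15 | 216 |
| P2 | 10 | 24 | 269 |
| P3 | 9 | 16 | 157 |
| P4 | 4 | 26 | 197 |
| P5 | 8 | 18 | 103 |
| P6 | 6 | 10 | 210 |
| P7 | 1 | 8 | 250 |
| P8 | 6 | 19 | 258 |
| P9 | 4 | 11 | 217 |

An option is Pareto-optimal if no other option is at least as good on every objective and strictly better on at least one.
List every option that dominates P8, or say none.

P6: risk 6≤6, time 10≤19, cost 210≤258 — dominates P8.
P7: risk 1≤6, time 8≤19, cost 250≤258 — dominates P8.
P9: risk 4≤6, time 11≤19, cost 217≤258 — dominates P8.
Others (P1, P2, P3, P4, P5) are each worse than P8 on at least one objective.

P6, P7, P9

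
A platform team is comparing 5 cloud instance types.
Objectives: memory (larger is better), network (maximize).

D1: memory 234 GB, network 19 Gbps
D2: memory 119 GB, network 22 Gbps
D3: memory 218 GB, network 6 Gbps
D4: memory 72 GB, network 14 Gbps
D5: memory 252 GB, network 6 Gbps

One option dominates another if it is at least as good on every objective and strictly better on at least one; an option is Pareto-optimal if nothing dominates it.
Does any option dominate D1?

No

D2: worse on memory (119 vs 234).
D3: worse on memory (218 vs 234).
D4: worse on memory (72 vs 234).
D5: worse on network (6 vs 19).
No option is at least as good as D1 on every objective and strictly better on one.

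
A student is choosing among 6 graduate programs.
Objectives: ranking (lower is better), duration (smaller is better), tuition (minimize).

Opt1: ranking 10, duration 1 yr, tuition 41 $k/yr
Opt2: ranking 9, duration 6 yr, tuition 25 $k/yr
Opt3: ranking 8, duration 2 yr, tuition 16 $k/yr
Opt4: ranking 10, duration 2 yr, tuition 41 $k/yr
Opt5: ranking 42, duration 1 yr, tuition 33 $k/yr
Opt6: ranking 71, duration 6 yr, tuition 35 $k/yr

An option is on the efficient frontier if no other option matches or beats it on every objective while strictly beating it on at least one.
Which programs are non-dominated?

Opt1, Opt3, Opt5

Opt1: not dominated.
Opt2: dominated by Opt3 (ranking 8≤9, duration 2≤6, tuition 16≤25).
Opt3: not dominated (best ranking).
Opt4: dominated by Opt1 (ranking 10≤10, duration 1≤2, tuition 41≤41).
Opt5: not dominated.
Opt6: dominated by Opt2 (ranking 9≤71, duration 6≤6, tuition 25≤35).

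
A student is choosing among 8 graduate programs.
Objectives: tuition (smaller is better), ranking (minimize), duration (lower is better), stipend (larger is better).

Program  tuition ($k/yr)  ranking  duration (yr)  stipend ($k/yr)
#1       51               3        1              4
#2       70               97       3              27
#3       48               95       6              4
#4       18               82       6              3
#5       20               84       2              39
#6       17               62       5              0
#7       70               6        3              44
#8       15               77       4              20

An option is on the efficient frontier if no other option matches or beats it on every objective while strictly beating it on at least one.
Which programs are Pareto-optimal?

#1, #5, #6, #7, #8

#1: not dominated (best ranking).
#2: dominated by #5 (tuition 20≤70, ranking 84≤97, duration 2≤3, stipend 39≥27).
#3: dominated by #5 (tuition 20≤48, ranking 84≤95, duration 2≤6, stipend 39≥4).
#4: dominated by #8 (tuition 15≤18, ranking 77≤82, duration 4≤6, stipend 20≥3).
#5: not dominated.
#6: not dominated.
#7: not dominated (best stipend).
#8: not dominated (best tuition).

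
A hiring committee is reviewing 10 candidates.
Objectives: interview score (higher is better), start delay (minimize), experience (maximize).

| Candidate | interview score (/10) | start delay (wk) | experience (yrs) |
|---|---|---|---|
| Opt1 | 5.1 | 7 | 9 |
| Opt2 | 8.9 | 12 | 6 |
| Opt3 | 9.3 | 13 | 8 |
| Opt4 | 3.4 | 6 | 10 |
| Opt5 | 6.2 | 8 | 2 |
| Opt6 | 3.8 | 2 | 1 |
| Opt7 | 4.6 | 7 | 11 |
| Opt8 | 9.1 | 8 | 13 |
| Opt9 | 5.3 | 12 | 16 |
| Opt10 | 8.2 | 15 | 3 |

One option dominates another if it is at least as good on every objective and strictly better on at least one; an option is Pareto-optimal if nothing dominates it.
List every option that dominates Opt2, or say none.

Opt8: interview score 9.1≥8.9, start delay 8≤12, experience 13≥6 — dominates Opt2.
Others (Opt1, Opt3, Opt4, Opt5, Opt6, Opt7, Opt9, Opt10) are each worse than Opt2 on at least one objective.

Opt8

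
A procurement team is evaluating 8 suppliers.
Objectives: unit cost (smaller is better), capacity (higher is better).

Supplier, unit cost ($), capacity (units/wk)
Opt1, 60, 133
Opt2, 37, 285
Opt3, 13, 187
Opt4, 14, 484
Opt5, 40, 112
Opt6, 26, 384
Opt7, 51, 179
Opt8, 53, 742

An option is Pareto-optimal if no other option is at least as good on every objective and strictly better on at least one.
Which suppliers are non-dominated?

Opt3, Opt4, Opt8

Opt1: dominated by Opt2 (unit cost 37≤60, capacity 285≥133).
Opt2: dominated by Opt4 (unit cost 14≤37, capacity 484≥285).
Opt3: not dominated (best unit cost).
Opt4: not dominated.
Opt5: dominated by Opt2 (unit cost 37≤40, capacity 285≥112).
Opt6: dominated by Opt4 (unit cost 14≤26, capacity 484≥384).
Opt7: dominated by Opt2 (unit cost 37≤51, capacity 285≥179).
Opt8: not dominated (best capacity).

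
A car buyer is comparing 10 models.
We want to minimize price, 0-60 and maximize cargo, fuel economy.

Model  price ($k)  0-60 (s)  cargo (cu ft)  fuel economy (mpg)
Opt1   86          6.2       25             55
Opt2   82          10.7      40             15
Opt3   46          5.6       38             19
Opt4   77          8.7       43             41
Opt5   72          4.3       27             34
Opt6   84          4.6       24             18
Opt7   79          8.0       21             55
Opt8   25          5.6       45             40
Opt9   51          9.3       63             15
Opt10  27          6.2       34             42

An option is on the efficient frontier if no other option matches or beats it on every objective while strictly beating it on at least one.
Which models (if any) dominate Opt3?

Opt8

Opt8: price 25≤46, 0-60 5.6≤5.6, cargo 45≥38, fuel economy 40≥19 — dominates Opt3.
Others (Opt1, Opt2, Opt4, Opt5, Opt6, Opt7, Opt9, Opt10) are each worse than Opt3 on at least one objective.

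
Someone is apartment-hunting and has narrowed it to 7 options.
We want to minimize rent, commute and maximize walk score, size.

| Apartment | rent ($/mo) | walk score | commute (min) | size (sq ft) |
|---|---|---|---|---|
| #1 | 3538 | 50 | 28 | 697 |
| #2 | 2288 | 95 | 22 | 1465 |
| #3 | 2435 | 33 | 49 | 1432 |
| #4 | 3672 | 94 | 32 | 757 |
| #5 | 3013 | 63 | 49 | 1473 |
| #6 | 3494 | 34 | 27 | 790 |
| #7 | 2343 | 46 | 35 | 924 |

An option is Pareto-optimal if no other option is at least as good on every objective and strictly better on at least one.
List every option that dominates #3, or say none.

#2: rent 2288≤2435, walk score 95≥33, commute 22≤49, size 1465≥1432 — dominates #3.
Others (#1, #4, #5, #6, #7) are each worse than #3 on at least one objective.

#2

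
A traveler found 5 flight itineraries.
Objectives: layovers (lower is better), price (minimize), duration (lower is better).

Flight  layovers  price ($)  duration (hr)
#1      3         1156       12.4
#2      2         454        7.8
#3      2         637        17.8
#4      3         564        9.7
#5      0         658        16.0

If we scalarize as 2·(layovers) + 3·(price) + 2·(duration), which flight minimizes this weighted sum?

#1: 2·3 + 3·1156 + 2·12.4 = 3498.8
#2: 2·2 + 3·454 + 2·7.8 = 1381.6
#3: 2·2 + 3·637 + 2·17.8 = 1950.6
#4: 2·3 + 3·564 + 2·9.7 = 1717.4
#5: 2·0 + 3·658 + 2·16.0 = 2006.0
Lowest: #2 at 1381.6.

#2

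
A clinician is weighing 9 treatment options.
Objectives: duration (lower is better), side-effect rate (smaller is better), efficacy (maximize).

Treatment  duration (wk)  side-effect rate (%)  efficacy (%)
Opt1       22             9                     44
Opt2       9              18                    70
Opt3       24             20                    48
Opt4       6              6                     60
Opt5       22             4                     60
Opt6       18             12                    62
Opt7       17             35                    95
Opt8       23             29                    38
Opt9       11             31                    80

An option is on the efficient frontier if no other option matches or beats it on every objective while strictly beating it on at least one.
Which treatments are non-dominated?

Opt2, Opt4, Opt5, Opt6, Opt7, Opt9

Opt1: dominated by Opt4 (duration 6≤22, side-effect rate 6≤9, efficacy 60≥44).
Opt2: not dominated.
Opt3: dominated by Opt2 (duration 9≤24, side-effect rate 18≤20, efficacy 70≥48).
Opt4: not dominated (best duration).
Opt5: not dominated (best side-effect rate).
Opt6: not dominated.
Opt7: not dominated (best efficacy).
Opt8: dominated by Opt1 (duration 22≤23, side-effect rate 9≤29, efficacy 44≥38).
Opt9: not dominated.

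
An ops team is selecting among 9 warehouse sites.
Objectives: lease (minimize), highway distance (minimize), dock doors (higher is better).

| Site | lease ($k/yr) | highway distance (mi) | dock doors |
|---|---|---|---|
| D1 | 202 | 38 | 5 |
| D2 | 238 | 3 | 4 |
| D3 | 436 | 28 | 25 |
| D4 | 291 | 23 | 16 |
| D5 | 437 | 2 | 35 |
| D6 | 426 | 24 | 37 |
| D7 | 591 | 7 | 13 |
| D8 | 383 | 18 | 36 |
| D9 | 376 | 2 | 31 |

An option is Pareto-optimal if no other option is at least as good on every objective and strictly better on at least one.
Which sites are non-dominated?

D1: not dominated (best lease).
D2: not dominated.
D3: dominated by D6 (lease 426≤436, highway distance 24≤28, dock doors 37≥25).
D4: not dominated.
D5: not dominated.
D6: not dominated (best dock doors).
D7: dominated by D5 (lease 437≤591, highway distance 2≤7, dock doors 35≥13).
D8: not dominated.
D9: not dominated.

D1, D2, D4, D5, D6, D8, D9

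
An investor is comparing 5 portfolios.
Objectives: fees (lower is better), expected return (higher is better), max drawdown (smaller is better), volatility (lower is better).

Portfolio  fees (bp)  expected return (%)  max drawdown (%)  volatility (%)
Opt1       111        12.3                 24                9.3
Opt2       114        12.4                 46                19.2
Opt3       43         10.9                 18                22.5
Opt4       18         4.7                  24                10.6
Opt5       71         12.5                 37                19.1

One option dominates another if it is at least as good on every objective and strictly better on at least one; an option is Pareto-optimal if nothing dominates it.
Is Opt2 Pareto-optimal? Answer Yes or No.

No

Opt5 vs Opt2: fees 71≤114, expected return 12.5≥12.4, max drawdown 37≤46, volatility 19.1≤19.2 — Opt5 is at least as good on every objective and strictly better on at least one, so Opt5 dominates Opt2.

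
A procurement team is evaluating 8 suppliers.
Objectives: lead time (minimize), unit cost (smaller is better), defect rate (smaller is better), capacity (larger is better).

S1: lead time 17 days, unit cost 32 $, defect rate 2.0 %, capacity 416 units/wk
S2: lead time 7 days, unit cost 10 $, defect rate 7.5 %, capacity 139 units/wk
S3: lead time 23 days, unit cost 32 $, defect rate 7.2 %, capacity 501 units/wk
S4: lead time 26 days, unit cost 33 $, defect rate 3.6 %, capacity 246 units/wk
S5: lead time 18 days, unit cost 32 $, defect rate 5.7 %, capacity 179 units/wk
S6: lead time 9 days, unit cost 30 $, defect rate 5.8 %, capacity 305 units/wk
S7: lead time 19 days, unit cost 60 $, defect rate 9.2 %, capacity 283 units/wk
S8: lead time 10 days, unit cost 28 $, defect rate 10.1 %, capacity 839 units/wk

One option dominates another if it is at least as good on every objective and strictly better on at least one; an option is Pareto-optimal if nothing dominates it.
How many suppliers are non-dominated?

5

S1: not dominated (best defect rate).
S2: not dominated (best lead time).
S3: not dominated.
S4: dominated by S1 (lead time 17≤26, unit cost 32≤33, defect rate 2.0≤3.6, capacity 416≥246).
S5: dominated by S1 (lead time 17≤18, unit cost 32≤32, defect rate 2.0≤5.7, capacity 416≥179).
S6: not dominated.
S7: dominated by S1 (lead time 17≤19, unit cost 32≤60, defect rate 2.0≤9.2, capacity 416≥283).
S8: not dominated (best capacity).
Pareto-optimal: S1, S2, S3, S6, S8 → 5.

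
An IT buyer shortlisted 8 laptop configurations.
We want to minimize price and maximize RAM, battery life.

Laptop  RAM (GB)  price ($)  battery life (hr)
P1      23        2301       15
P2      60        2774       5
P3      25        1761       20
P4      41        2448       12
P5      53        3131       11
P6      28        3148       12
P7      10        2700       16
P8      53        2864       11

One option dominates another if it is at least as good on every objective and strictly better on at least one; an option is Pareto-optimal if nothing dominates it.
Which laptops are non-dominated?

P2, P3, P4, P8

P1: dominated by P3 (RAM 25≥23, price 1761≤2301, battery life 20≥15).
P2: not dominated (best RAM).
P3: not dominated (best price).
P4: not dominated.
P5: dominated by P8 (RAM 53≥53, price 2864≤3131, battery life 11≥11).
P6: dominated by P4 (RAM 41≥28, price 2448≤3148, battery life 12≥12).
P7: dominated by P3 (RAM 25≥10, price 1761≤2700, battery life 20≥16).
P8: not dominated.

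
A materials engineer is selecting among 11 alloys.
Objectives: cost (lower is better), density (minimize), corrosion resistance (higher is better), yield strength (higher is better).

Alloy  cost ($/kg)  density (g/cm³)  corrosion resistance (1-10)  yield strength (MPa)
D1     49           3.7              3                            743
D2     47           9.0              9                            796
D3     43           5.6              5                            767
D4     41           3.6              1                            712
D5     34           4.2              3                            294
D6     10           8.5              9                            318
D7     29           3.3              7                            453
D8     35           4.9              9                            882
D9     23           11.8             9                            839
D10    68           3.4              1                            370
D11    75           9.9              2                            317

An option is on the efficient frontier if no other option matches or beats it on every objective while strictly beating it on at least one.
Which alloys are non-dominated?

D1: not dominated.
D2: dominated by D8 (cost 35≤47, density 4.9≤9.0, corrosion resistance 9≥9, yield strength 882≥796).
D3: dominated by D8 (cost 35≤43, density 4.9≤5.6, corrosion resistance 9≥5, yield strength 882≥767).
D4: not dominated.
D5: dominated by D7 (cost 29≤34, density 3.3≤4.2, corrosion resistance 7≥3, yield strength 453≥294).
D6: not dominated (best cost).
D7: not dominated (best density).
D8: not dominated (best yield strength).
D9: not dominated.
D10: dominated by D7 (cost 29≤68, density 3.3≤3.4, corrosion resistance 7≥1, yield strength 453≥370).
D11: dominated by D1 (cost 49≤75, density 3.7≤9.9, corrosion resistance 3≥2, yield strength 743≥317).

D1, D4, D6, D7, D8, D9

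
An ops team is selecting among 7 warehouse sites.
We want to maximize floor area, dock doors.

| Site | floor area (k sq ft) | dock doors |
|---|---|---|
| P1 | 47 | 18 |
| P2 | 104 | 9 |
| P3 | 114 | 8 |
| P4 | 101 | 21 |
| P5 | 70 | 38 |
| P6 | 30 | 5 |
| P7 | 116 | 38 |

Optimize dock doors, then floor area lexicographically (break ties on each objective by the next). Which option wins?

P7

First maximize dock doors: best is 38, kept {P5, P7}.
Then maximize floor area: best is 116, kept {P7}.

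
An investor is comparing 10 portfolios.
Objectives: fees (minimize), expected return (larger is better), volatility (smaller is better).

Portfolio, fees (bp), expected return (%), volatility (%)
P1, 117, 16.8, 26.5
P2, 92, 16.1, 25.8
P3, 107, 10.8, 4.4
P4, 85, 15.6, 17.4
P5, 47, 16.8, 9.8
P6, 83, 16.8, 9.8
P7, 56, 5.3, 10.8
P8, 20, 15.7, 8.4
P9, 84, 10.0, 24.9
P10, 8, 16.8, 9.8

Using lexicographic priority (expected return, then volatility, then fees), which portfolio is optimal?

P10

First maximize expected return: best is 16.8, kept {P1, P5, P6, P10}.
Then minimize volatility: best is 9.8, kept {P5, P6, P10}.
Then minimize fees: best is 8, kept {P10}.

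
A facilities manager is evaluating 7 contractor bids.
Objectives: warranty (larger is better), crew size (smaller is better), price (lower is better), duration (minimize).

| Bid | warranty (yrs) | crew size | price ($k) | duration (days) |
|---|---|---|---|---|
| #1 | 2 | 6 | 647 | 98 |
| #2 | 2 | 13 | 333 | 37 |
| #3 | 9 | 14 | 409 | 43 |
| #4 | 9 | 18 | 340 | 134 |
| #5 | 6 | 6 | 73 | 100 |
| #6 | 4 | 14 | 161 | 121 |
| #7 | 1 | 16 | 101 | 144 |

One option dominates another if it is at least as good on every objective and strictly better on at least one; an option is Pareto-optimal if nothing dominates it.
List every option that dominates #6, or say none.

#5

#5: warranty 6≥4, crew size 6≤14, price 73≤161, duration 100≤121 — dominates #6.
Others (#1, #2, #3, #4, #7) are each worse than #6 on at least one objective.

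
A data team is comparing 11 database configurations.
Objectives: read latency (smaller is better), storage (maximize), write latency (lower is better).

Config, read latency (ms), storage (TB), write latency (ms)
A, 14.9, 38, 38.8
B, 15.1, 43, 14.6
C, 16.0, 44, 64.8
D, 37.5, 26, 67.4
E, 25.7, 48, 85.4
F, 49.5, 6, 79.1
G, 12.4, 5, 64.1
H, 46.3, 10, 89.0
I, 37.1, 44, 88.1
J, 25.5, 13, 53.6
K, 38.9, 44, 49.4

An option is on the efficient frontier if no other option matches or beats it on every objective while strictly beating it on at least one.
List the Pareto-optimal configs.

A, B, C, E, G, K

A: not dominated.
B: not dominated (best write latency).
C: not dominated.
D: dominated by A (read latency 14.9≤37.5, storage 38≥26, write latency 38.8≤67.4).
E: not dominated (best storage).
F: dominated by A (read latency 14.9≤49.5, storage 38≥6, write latency 38.8≤79.1).
G: not dominated (best read latency).
H: dominated by A (read latency 14.9≤46.3, storage 38≥10, write latency 38.8≤89.0).
I: dominated by C (read latency 16.0≤37.1, storage 44≥44, write latency 64.8≤88.1).
J: dominated by A (read latency 14.9≤25.5, storage 38≥13, write latency 38.8≤53.6).
K: not dominated.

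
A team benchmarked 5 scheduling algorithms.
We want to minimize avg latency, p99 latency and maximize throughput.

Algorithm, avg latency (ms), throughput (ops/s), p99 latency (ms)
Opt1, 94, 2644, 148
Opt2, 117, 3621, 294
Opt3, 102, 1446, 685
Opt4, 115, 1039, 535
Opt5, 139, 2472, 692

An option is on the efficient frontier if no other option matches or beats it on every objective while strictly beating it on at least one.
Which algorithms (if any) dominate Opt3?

Opt1

Opt1: avg latency 94≤102, throughput 2644≥1446, p99 latency 148≤685 — dominates Opt3.
Others (Opt2, Opt4, Opt5) are each worse than Opt3 on at least one objective.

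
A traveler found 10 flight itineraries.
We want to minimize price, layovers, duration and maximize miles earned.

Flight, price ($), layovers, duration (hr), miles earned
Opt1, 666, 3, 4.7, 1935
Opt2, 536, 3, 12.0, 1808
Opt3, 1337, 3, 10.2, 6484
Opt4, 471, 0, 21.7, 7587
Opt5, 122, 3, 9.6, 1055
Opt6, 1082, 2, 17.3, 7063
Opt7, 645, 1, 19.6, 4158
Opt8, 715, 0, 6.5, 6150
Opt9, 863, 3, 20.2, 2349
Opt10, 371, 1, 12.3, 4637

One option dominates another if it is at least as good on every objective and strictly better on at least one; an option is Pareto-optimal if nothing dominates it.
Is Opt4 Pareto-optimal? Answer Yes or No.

Opt1: worse on price (666 vs 471).
Opt2: worse on price (536 vs 471).
Opt3: worse on price (1337 vs 471).
Opt5: worse on layovers (3 vs 0).
Opt6: worse on price (1082 vs 471).
Opt7: worse on price (645 vs 471).
Opt8: worse on price (715 vs 471).
Opt9: worse on price (863 vs 471).
Opt10: worse on layovers (1 vs 0).
No option is at least as good as Opt4 on every objective and strictly better on one.

Yes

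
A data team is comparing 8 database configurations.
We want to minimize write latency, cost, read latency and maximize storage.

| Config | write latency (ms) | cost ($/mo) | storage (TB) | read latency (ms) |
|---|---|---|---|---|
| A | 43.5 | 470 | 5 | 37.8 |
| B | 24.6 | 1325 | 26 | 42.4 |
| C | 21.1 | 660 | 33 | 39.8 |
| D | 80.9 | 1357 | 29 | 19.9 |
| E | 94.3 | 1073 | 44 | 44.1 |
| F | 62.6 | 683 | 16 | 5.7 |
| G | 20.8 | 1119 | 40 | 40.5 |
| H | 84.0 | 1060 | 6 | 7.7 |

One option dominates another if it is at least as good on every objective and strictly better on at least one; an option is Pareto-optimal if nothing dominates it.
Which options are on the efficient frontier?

A: not dominated (best cost).
B: dominated by C (write latency 21.1≤24.6, cost 660≤1325, storage 33≥26, read latency 39.8≤42.4).
C: not dominated.
D: not dominated.
E: not dominated (best storage).
F: not dominated (best read latency).
G: not dominated (best write latency).
H: dominated by F (write latency 62.6≤84.0, cost 683≤1060, storage 16≥6, read latency 5.7≤7.7).

A, C, D, E, F, G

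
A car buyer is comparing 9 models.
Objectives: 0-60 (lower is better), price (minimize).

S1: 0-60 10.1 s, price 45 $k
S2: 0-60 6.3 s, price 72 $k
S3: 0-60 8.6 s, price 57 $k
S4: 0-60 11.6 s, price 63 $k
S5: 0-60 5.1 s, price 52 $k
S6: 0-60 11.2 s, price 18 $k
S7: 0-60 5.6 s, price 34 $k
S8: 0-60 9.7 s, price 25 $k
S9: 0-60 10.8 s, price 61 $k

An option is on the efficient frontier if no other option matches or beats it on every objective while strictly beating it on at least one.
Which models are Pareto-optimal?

S1: dominated by S7 (0-60 5.6≤10.1, price 34≤45).
S2: dominated by S5 (0-60 5.1≤6.3, price 52≤72).
S3: dominated by S5 (0-60 5.1≤8.6, price 52≤57).
S4: dominated by S1 (0-60 10.1≤11.6, price 45≤63).
S5: not dominated (best 0-60).
S6: not dominated (best price).
S7: not dominated.
S8: not dominated.
S9: dominated by S1 (0-60 10.1≤10.8, price 45≤61).

S5, S6, S7, S8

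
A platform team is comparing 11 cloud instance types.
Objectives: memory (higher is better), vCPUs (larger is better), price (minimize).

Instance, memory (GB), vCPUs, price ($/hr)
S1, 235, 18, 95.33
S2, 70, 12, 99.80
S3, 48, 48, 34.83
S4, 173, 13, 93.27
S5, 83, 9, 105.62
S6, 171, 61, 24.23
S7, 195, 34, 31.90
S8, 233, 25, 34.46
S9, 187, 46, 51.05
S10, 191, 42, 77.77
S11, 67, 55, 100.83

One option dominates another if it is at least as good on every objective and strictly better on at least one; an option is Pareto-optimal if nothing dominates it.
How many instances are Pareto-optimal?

6

S1: not dominated (best memory).
S2: dominated by S1 (memory 235≥70, vCPUs 18≥12, price 95.33≤99.80).
S3: dominated by S6 (memory 171≥48, vCPUs 61≥48, price 24.23≤34.83).
S4: dominated by S7 (memory 195≥173, vCPUs 34≥13, price 31.90≤93.27).
S5: dominated by S1 (memory 235≥83, vCPUs 18≥9, price 95.33≤105.62).
S6: not dominated (best vCPUs).
S7: not dominated.
S8: not dominated.
S9: not dominated.
S10: not dominated.
S11: dominated by S6 (memory 171≥67, vCPUs 61≥55, price 24.23≤100.83).
Pareto-optimal: S1, S6, S7, S8, S9, S10 → 6.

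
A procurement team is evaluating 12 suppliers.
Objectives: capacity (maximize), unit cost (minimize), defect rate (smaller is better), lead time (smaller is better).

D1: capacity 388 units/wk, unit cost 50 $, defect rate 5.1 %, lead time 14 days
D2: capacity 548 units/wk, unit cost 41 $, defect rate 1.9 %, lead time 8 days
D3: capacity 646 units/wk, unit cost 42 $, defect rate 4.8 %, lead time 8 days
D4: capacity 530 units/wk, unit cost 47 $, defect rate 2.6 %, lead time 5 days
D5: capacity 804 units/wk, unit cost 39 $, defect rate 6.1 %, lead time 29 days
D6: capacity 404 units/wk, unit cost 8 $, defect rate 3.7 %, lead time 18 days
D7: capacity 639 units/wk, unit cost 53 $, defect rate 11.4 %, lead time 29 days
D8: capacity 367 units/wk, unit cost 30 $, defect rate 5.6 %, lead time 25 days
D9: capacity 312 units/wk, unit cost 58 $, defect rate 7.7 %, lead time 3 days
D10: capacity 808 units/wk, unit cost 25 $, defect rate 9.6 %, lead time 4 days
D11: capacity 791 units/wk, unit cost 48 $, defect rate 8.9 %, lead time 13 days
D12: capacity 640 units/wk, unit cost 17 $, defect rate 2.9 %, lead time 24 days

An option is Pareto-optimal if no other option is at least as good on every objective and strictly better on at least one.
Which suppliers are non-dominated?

D1: dominated by D2 (capacity 548≥388, unit cost 41≤50, defect rate 1.9≤5.1, lead time 8≤14).
D2: not dominated (best defect rate).
D3: not dominated.
D4: not dominated.
D5: not dominated.
D6: not dominated (best unit cost).
D7: dominated by D3 (capacity 646≥639, unit cost 42≤53, defect rate 4.8≤11.4, lead time 8≤29).
D8: dominated by D6 (capacity 404≥367, unit cost 8≤30, defect rate 3.7≤5.6, lead time 18≤25).
D9: not dominated (best lead time).
D10: not dominated (best capacity).
D11: not dominated.
D12: not dominated.

D2, D3, D4, D5, D6, D9, D10, D11, D12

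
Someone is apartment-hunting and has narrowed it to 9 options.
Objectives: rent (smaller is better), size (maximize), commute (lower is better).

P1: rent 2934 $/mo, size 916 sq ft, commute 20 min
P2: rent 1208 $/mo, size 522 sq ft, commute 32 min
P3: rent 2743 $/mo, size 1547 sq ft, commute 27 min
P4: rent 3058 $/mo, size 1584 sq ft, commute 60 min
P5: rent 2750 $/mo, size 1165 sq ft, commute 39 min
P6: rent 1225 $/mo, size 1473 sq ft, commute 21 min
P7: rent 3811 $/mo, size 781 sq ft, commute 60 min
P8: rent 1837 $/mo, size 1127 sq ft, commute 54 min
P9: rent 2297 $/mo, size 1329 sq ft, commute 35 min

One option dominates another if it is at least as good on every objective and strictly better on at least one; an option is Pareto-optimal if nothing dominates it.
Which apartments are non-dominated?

P1, P2, P3, P4, P6

P1: not dominated (best commute).
P2: not dominated (best rent).
P3: not dominated.
P4: not dominated (best size).
P5: dominated by P3 (rent 2743≤2750, size 1547≥1165, commute 27≤39).
P6: not dominated.
P7: dominated by P1 (rent 2934≤3811, size 916≥781, commute 20≤60).
P8: dominated by P6 (rent 1225≤1837, size 1473≥1127, commute 21≤54).
P9: dominated by P6 (rent 1225≤2297, size 1473≥1329, commute 21≤35).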